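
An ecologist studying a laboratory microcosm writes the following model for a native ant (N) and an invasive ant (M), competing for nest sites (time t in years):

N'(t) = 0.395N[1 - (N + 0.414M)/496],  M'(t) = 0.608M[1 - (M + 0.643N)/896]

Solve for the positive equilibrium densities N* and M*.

N* ≈ 170, M* ≈ 786

Setting both brackets to zero gives the nullclines N + 0.414M = 496 and 0.643N + M = 896.
Substituting M = 896 - 0.643N into the first: N(1 - 0.414·0.643) = 496 - 0.414·896.
So N* = 125/0.734 = 170, and then M* = 896 - 0.643·170 = 786.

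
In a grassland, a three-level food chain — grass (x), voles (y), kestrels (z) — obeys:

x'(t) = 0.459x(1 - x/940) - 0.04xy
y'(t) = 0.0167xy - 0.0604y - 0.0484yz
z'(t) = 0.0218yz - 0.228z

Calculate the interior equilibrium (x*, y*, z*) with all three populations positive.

From dz/dt = 0: 0.0218y* = 0.228, so y* = 10.5.
From dx/dt = 0: 0.459(1 - x*/940) = 0.04·10.5, giving x* = 940·(1 - 0.911) = 83.3.
From dy/dt = 0: 0.0167·83.3 - 0.0604 = 0.0484z*, so z* = 1.33/0.0484 = 27.5.

x* ≈ 83.3, y* ≈ 10.5, z* ≈ 27.5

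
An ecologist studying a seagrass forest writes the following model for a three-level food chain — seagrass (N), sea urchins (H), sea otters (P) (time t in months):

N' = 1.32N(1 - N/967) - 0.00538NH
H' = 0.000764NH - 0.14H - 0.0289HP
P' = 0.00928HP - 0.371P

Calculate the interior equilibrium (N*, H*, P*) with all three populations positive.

N* ≈ 809, H* ≈ 40, P* ≈ 16.6

From dP/dt = 0: 0.00928H* = 0.371, so H* = 40.
From dN/dt = 0: 1.32(1 - N*/967) = 0.00538·40, giving N* = 967·(1 - 0.163) = 809.
From dH/dt = 0: 0.000764·809 - 0.14 = 0.0289P*, so P* = 0.478/0.0289 = 16.6.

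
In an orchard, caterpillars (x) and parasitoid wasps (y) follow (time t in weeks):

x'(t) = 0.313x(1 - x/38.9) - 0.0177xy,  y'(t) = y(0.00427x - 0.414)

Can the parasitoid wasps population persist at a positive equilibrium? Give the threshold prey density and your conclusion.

The predator equation gives dy/dt > 0 only when x > 0.414/0.00427 = 97.
Without the predator, x → K = 38.9. Since 38.9 < 97, the predator cannot invade.

Threshold x = 97; K < 97, so no, the predator goes extinct.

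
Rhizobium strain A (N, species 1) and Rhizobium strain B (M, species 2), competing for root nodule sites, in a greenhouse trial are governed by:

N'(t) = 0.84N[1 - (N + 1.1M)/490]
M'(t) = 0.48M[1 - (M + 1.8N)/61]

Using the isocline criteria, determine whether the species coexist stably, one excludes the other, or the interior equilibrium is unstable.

Compare the nullcline intercepts: K1/α12 = 490/1.1 = 445 > K2 = 61; K2/α21 = 61/1.8 = 33.9 < K1 = 490.
Since the inequalities point opposite ways, species 1 can invade but species 2 cannot.

species 1 excludes species 2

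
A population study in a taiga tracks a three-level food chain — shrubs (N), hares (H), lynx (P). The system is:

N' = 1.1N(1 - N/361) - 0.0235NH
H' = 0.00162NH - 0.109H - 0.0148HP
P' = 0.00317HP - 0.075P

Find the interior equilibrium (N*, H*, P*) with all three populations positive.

From dP/dt = 0: 0.00317H* = 0.075, so H* = 23.7.
From dN/dt = 0: 1.1(1 - N*/361) = 0.0235·23.7, giving N* = 361·(1 - 0.505) = 179.
From dH/dt = 0: 0.00162·179 - 0.109 = 0.0148P*, so P* = 0.18/0.0148 = 12.2.

N* ≈ 179, H* ≈ 23.7, P* ≈ 12.2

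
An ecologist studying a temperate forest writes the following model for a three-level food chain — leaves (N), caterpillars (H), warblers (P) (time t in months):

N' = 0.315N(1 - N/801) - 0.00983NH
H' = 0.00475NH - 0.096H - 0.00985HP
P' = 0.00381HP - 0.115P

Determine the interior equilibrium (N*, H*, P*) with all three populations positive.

From dP/dt = 0: 0.00381H* = 0.115, so H* = 30.2.
From dN/dt = 0: 0.315(1 - N*/801) = 0.00983·30.2, giving N* = 801·(1 - 0.942) = 46.5.
From dH/dt = 0: 0.00475·46.5 - 0.096 = 0.00985P*, so P* = 0.125/0.00985 = 12.7.

N* ≈ 46.5, H* ≈ 30.2, P* ≈ 12.7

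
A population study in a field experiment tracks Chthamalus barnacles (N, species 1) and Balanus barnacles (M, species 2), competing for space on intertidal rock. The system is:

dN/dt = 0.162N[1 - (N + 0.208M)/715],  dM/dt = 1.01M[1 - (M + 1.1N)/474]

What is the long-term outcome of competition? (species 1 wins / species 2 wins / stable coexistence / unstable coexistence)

Compare the nullcline intercepts: K1/α12 = 715/0.208 = 3440 > K2 = 474; K2/α21 = 474/1.1 = 431 < K1 = 715.
Since the inequalities point opposite ways, species 1 can invade but species 2 cannot.

species 1 excludes species 2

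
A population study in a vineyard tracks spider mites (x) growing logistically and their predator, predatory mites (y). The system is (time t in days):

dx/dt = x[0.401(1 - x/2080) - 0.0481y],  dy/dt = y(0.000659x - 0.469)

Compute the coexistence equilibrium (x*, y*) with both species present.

x* ≈ 712, y* ≈ 5.48

From dy/dt = 0 with y > 0: 0.000659x* = 0.469, so x* = 712.
Substitute into dx/dt = 0: 0.401(1 - 712/2080) = 0.0481y*.
The bracket is 0.658, giving y* = 0.264/0.0481 = 5.48.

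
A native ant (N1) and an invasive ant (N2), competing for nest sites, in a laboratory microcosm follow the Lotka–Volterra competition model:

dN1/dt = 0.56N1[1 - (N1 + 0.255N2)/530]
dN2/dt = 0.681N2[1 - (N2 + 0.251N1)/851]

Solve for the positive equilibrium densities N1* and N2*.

Setting both brackets to zero gives the nullclines N1 + 0.255N2 = 530 and 0.251N1 + N2 = 851.
Substituting N2 = 851 - 0.251N1 into the first: N1(1 - 0.255·0.251) = 530 - 0.255·851.
So N1* = 313/0.936 = 334, and then N2* = 851 - 0.251·334 = 767.

N1* ≈ 334, N2* ≈ 767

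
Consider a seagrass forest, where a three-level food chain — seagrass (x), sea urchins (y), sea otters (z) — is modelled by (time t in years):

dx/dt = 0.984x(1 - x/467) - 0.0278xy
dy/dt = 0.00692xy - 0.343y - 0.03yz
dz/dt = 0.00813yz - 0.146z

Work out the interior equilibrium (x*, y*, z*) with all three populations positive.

From dz/dt = 0: 0.00813y* = 0.146, so y* = 18.
From dx/dt = 0: 0.984(1 - x*/467) = 0.0278·18, giving x* = 467·(1 - 0.507) = 230.
From dy/dt = 0: 0.00692·230 - 0.343 = 0.03z*, so z* = 1.25/0.03 = 41.6.

x* ≈ 230, y* ≈ 18, z* ≈ 41.6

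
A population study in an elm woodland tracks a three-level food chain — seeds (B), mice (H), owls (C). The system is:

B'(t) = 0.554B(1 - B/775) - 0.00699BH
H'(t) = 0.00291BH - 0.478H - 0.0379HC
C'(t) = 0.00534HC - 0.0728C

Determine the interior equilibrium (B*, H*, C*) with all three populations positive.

B* ≈ 642, H* ≈ 13.6, C* ≈ 36.7

From dC/dt = 0: 0.00534H* = 0.0728, so H* = 13.6.
From dB/dt = 0: 0.554(1 - B*/775) = 0.00699·13.6, giving B* = 775·(1 - 0.172) = 642.
From dH/dt = 0: 0.00291·642 - 0.478 = 0.0379C*, so C* = 1.39/0.0379 = 36.7.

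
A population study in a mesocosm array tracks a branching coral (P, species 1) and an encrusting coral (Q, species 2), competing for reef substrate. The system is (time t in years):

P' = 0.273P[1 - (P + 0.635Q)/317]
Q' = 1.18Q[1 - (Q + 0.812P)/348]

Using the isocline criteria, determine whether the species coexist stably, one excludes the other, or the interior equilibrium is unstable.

Compare the nullcline intercepts: K1/α12 = 317/0.635 = 499 > K2 = 348; K2/α21 = 348/0.812 = 429 > K1 = 317.
Since both inequalities hold, each species can invade when rare, so the interior equilibrium is stable.

stable coexistence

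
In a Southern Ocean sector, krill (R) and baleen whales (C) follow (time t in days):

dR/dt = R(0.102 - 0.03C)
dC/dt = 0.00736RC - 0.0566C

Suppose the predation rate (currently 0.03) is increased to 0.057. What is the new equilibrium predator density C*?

C* ≈ 1.79

At the interior fixed point, setting dR/dt = 0 with R > 0 fixes C* = (prey growth rate)/(RC coefficient) — independent of the other coefficients.
With the change, C* = 0.102/0.057 = 1.79; it falls from 3.4.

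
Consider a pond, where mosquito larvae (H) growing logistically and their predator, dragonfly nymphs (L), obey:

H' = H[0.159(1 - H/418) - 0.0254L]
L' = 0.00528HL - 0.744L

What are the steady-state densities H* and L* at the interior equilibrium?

From dL/dt = 0 with L > 0: 0.00528H* = 0.744, so H* = 141.
Substitute into dH/dt = 0: 0.159(1 - 141/418) = 0.0254L*.
The bracket is 0.663, giving L* = 0.105/0.0254 = 4.15.

H* ≈ 141, L* ≈ 4.15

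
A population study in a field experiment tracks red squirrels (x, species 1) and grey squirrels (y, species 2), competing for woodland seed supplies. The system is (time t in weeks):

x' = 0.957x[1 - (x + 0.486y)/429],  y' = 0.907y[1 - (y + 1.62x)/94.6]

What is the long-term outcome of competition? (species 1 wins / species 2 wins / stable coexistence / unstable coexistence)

species 1 excludes species 2

Compare the nullcline intercepts: K1/α12 = 429/0.486 = 883 > K2 = 94.6; K2/α21 = 94.6/1.62 = 58.4 < K1 = 429.
Since the inequalities point opposite ways, species 1 can invade but species 2 cannot.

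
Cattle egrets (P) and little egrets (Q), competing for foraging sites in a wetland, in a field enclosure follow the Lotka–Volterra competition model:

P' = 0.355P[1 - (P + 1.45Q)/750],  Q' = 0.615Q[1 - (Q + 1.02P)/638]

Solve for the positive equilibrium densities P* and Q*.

P* ≈ 366, Q* ≈ 265

Setting both brackets to zero gives the nullclines P + 1.45Q = 750 and 1.02P + Q = 638.
Substituting Q = 638 - 1.02P into the first: P(1 - 1.45·1.02) = 750 - 1.45·638.
So P* = -175/-0.479 = 366, and then Q* = 638 - 1.02·366 = 265.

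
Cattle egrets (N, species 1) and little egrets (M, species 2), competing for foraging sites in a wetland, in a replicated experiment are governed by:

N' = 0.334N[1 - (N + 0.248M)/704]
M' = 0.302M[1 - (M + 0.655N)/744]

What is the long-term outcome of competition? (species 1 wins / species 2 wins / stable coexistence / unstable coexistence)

Compare the nullcline intercepts: K1/α12 = 704/0.248 = 2840 > K2 = 744; K2/α21 = 744/0.655 = 1140 > K1 = 704.
Since both inequalities hold, each species can invade when rare, so the interior equilibrium is stable.

stable coexistence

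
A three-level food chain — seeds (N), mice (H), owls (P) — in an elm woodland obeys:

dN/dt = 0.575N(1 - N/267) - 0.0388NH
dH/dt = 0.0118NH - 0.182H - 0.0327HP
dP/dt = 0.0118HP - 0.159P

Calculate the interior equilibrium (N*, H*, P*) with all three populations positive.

N* ≈ 24.2, H* ≈ 13.5, P* ≈ 3.18

From dP/dt = 0: 0.0118H* = 0.159, so H* = 13.5.
From dN/dt = 0: 0.575(1 - N*/267) = 0.0388·13.5, giving N* = 267·(1 - 0.909) = 24.2.
From dH/dt = 0: 0.0118·24.2 - 0.182 = 0.0327P*, so P* = 0.104/0.0327 = 3.18.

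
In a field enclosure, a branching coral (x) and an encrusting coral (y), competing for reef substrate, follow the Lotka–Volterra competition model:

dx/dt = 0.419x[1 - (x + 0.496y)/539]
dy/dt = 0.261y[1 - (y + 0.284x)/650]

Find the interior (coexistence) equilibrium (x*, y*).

Setting both brackets to zero gives the nullclines x + 0.496y = 539 and 0.284x + y = 650.
Substituting y = 650 - 0.284x into the first: x(1 - 0.496·0.284) = 539 - 0.496·650.
So x* = 217/0.859 = 252, and then y* = 650 - 0.284·252 = 578.

x* ≈ 252, y* ≈ 578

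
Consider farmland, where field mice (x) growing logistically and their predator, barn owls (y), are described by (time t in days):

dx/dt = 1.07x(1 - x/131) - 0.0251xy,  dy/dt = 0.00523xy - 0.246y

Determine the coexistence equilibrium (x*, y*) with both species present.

x* ≈ 47, y* ≈ 27.3

From dy/dt = 0 with y > 0: 0.00523x* = 0.246, so x* = 47.
Substitute into dx/dt = 0: 1.07(1 - 47/131) = 0.0251y*.
The bracket is 0.641, giving y* = 0.686/0.0251 = 27.3.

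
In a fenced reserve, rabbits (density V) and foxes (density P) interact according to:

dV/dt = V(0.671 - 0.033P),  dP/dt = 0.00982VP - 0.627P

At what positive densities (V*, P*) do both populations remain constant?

Set dP/dt = 0 with P > 0: 0.00982V - 0.627 = 0, so V* = 0.627/0.00982 = 63.8.
Set dV/dt = 0 with V > 0: 0.671 - 0.033P = 0, so P* = 0.671/0.033 = 20.3.

V* ≈ 63.8, P* ≈ 20.3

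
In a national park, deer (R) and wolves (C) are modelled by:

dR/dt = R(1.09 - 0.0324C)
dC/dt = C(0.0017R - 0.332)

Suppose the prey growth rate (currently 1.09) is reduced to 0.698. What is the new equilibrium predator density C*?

C* ≈ 21.5

At the interior fixed point, setting dR/dt = 0 with R > 0 fixes C* = (prey growth rate)/(RC coefficient) — independent of the other coefficients.
With the change, C* = 0.698/0.0324 = 21.5; it falls from 33.6.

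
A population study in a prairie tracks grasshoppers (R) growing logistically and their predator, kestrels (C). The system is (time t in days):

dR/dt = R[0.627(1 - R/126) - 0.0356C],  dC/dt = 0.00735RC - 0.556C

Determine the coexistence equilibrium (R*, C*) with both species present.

From dC/dt = 0 with C > 0: 0.00735R* = 0.556, so R* = 75.6.
Substitute into dR/dt = 0: 0.627(1 - 75.6/126) = 0.0356C*.
The bracket is 0.4, giving C* = 0.251/0.0356 = 7.04.

R* ≈ 75.6, C* ≈ 7.04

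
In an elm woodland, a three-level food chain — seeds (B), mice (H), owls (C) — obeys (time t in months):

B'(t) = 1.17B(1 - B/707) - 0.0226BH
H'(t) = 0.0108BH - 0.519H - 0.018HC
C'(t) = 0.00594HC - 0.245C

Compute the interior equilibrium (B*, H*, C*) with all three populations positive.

From dC/dt = 0: 0.00594H* = 0.245, so H* = 41.2.
From dB/dt = 0: 1.17(1 - B*/707) = 0.0226·41.2, giving B* = 707·(1 - 0.797) = 144.
From dH/dt = 0: 0.0108·144 - 0.519 = 0.018C*, so C* = 1.03/0.018 = 57.4.

B* ≈ 144, H* ≈ 41.2, C* ≈ 57.4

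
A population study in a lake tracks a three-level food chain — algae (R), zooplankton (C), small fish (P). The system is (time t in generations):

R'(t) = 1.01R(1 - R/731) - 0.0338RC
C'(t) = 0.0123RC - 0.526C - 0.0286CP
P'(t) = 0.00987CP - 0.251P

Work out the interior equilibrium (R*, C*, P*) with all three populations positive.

R* ≈ 109, C* ≈ 25.4, P* ≈ 28.4

From dP/dt = 0: 0.00987C* = 0.251, so C* = 25.4.
From dR/dt = 0: 1.01(1 - R*/731) = 0.0338·25.4, giving R* = 731·(1 - 0.851) = 109.
From dC/dt = 0: 0.0123·109 - 0.526 = 0.0286P*, so P* = 0.813/0.0286 = 28.4.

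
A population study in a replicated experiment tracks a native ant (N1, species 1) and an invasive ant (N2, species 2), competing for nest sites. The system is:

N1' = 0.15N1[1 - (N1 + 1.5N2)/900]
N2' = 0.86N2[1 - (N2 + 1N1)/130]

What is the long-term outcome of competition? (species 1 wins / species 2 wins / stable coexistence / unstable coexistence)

Compare the nullcline intercepts: K1/α12 = 900/1.5 = 600 > K2 = 130; K2/α21 = 130/1 = 130 < K1 = 900.
Since the inequalities point opposite ways, species 1 can invade but species 2 cannot.

species 1 excludes species 2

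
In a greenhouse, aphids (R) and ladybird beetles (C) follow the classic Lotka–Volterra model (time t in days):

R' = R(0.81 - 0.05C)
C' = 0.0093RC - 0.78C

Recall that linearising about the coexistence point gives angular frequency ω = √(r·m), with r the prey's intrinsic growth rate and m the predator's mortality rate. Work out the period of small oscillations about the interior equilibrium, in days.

T ≈ 7.9 days

Here r = 0.81 and m = 0.78, so r·m = 0.632.
ω = √0.632 = 0.795 per day, hence T = 2π/ω ≈ 7.9 days.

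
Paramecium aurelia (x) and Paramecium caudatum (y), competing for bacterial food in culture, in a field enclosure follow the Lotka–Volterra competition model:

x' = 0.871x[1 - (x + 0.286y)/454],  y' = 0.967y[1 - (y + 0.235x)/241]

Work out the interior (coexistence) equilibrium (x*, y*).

Setting both brackets to zero gives the nullclines x + 0.286y = 454 and 0.235x + y = 241.
Substituting y = 241 - 0.235x into the first: x(1 - 0.286·0.235) = 454 - 0.286·241.
So x* = 385/0.933 = 413, and then y* = 241 - 0.235·413 = 144.

x* ≈ 413, y* ≈ 144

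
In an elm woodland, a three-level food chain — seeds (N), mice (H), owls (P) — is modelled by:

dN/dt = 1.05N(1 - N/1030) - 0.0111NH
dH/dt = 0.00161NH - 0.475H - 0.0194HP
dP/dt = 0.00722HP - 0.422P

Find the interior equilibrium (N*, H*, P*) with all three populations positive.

N* ≈ 394, H* ≈ 58.4, P* ≈ 8.18

From dP/dt = 0: 0.00722H* = 0.422, so H* = 58.4.
From dN/dt = 0: 1.05(1 - N*/1030) = 0.0111·58.4, giving N* = 1030·(1 - 0.618) = 394.
From dH/dt = 0: 0.00161·394 - 0.475 = 0.0194P*, so P* = 0.159/0.0194 = 8.18.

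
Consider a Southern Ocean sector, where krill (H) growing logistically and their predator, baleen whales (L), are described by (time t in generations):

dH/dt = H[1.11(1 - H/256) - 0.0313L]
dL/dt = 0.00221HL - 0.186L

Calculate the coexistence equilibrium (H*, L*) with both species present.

H* ≈ 84.2, L* ≈ 23.8

From dL/dt = 0 with L > 0: 0.00221H* = 0.186, so H* = 84.2.
Substitute into dH/dt = 0: 1.11(1 - 84.2/256) = 0.0313L*.
The bracket is 0.671, giving L* = 0.745/0.0313 = 23.8.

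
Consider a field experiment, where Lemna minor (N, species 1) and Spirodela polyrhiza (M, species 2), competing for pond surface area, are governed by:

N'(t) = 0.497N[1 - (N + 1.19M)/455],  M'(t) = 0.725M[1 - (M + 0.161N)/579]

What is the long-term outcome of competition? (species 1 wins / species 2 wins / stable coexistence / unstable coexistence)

species 2 excludes species 1

Compare the nullcline intercepts: K1/α12 = 455/1.19 = 382 < K2 = 579; K2/α21 = 579/0.161 = 3600 > K1 = 455.
Since the inequalities point opposite ways, species 2 can invade but species 1 cannot.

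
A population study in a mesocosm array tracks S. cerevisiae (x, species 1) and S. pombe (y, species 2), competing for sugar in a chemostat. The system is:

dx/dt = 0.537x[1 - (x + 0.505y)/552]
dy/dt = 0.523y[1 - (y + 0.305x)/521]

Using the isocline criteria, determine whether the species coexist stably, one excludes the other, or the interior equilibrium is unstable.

Compare the nullcline intercepts: K1/α12 = 552/0.505 = 1090 > K2 = 521; K2/α21 = 521/0.305 = 1710 > K1 = 552.
Since both inequalities hold, each species can invade when rare, so the interior equilibrium is stable.

stable coexistence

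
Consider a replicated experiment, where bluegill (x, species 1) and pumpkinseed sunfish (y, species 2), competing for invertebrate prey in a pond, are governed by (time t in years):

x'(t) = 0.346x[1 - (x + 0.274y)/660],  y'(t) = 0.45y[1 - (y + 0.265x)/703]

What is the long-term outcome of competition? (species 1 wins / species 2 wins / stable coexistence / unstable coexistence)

Compare the nullcline intercepts: K1/α12 = 660/0.274 = 2410 > K2 = 703; K2/α21 = 703/0.265 = 2650 > K1 = 660.
Since both inequalities hold, each species can invade when rare, so the interior equilibrium is stable.

stable coexistence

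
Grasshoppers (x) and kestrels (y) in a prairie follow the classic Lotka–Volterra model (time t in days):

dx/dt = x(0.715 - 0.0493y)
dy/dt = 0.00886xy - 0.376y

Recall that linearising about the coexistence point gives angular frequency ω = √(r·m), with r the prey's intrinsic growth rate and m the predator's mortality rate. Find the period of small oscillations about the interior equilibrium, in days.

T ≈ 12.1 days

Here r = 0.715 and m = 0.376, so r·m = 0.269.
ω = √0.269 = 0.518 per day, hence T = 2π/ω ≈ 12.1 days.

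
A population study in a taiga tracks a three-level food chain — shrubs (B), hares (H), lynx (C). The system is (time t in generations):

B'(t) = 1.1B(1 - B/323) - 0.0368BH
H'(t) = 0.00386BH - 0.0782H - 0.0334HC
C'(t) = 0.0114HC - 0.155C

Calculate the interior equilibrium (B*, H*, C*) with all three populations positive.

B* ≈ 176, H* ≈ 13.6, C* ≈ 18

From dC/dt = 0: 0.0114H* = 0.155, so H* = 13.6.
From dB/dt = 0: 1.1(1 - B*/323) = 0.0368·13.6, giving B* = 323·(1 - 0.455) = 176.
From dH/dt = 0: 0.00386·176 - 0.0782 = 0.0334C*, so C* = 0.601/0.0334 = 18.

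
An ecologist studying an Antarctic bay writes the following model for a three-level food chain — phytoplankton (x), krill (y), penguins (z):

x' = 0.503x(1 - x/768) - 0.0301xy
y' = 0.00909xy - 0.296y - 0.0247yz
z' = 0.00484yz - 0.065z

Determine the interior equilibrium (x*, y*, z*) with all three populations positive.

x* ≈ 151, y* ≈ 13.4, z* ≈ 43.5

From dz/dt = 0: 0.00484y* = 0.065, so y* = 13.4.
From dx/dt = 0: 0.503(1 - x*/768) = 0.0301·13.4, giving x* = 768·(1 - 0.804) = 151.
From dy/dt = 0: 0.00909·151 - 0.296 = 0.0247z*, so z* = 1.07/0.0247 = 43.5.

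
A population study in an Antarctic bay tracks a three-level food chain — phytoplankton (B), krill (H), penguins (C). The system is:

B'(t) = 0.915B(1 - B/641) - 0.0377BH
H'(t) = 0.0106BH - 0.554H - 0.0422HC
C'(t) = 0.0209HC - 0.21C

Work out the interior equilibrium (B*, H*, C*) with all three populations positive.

From dC/dt = 0: 0.0209H* = 0.21, so H* = 10.
From dB/dt = 0: 0.915(1 - B*/641) = 0.0377·10, giving B* = 641·(1 - 0.414) = 376.
From dH/dt = 0: 0.0106·376 - 0.554 = 0.0422C*, so C* = 3.43/0.0422 = 81.2.

B* ≈ 376, H* ≈ 10, C* ≈ 81.2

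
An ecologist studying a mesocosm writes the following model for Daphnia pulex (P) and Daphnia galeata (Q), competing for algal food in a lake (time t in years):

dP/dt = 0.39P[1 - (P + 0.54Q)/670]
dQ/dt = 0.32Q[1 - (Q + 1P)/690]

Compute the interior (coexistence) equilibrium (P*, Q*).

P* ≈ 647, Q* ≈ 43.5

Setting both brackets to zero gives the nullclines P + 0.54Q = 670 and 1P + Q = 690.
Substituting Q = 690 - 1P into the first: P(1 - 0.54·1) = 670 - 0.54·690.
So P* = 297/0.46 = 647, and then Q* = 690 - 1·647 = 43.5.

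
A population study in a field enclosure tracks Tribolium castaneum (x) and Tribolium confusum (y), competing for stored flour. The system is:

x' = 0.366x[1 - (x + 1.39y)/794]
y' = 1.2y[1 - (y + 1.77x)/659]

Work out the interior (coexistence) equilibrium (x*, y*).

Setting both brackets to zero gives the nullclines x + 1.39y = 794 and 1.77x + y = 659.
Substituting y = 659 - 1.77x into the first: x(1 - 1.39·1.77) = 794 - 1.39·659.
So x* = -122/-1.46 = 83.6, and then y* = 659 - 1.77·83.6 = 511.

x* ≈ 83.6, y* ≈ 511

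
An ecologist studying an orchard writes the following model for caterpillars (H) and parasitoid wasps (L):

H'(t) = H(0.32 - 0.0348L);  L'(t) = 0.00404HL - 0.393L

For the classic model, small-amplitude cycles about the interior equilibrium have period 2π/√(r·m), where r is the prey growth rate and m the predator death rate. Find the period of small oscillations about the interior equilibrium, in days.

T ≈ 17.7 days

Here r = 0.32 and m = 0.393, so r·m = 0.126.
ω = √0.126 = 0.355 per day, hence T = 2π/ω ≈ 17.7 days.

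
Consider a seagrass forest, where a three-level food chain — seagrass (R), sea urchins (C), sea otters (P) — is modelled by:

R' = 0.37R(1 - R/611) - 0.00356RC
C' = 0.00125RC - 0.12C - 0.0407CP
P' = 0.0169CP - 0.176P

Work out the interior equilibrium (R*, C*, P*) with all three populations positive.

R* ≈ 550, C* ≈ 10.4, P* ≈ 13.9

From dP/dt = 0: 0.0169C* = 0.176, so C* = 10.4.
From dR/dt = 0: 0.37(1 - R*/611) = 0.00356·10.4, giving R* = 611·(1 - 0.1) = 550.
From dC/dt = 0: 0.00125·550 - 0.12 = 0.0407P*, so P* = 0.567/0.0407 = 13.9.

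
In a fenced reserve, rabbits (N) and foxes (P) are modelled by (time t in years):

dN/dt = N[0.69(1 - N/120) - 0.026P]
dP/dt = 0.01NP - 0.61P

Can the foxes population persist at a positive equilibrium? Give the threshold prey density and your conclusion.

The predator equation gives dP/dt > 0 only when N > 0.61/0.01 = 61.
Without the predator, N → K = 120. Since 120 > 61, the predator can invade and persist.

Threshold N = 61; K > 61, so yes, the predator persists.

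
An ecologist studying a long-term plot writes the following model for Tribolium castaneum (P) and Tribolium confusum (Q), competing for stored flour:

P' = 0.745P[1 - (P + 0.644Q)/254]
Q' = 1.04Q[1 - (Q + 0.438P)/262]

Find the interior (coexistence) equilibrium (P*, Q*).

P* ≈ 119, Q* ≈ 210

Setting both brackets to zero gives the nullclines P + 0.644Q = 254 and 0.438P + Q = 262.
Substituting Q = 262 - 0.438P into the first: P(1 - 0.644·0.438) = 254 - 0.644·262.
So P* = 85.3/0.718 = 119, and then Q* = 262 - 0.438·119 = 210.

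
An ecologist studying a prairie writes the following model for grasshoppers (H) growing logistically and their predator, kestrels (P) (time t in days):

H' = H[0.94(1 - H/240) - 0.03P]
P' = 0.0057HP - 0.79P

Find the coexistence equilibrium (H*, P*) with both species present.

H* ≈ 139, P* ≈ 13.2

From dP/dt = 0 with P > 0: 0.0057H* = 0.79, so H* = 139.
Substitute into dH/dt = 0: 0.94(1 - 139/240) = 0.03P*.
The bracket is 0.423, giving P* = 0.397/0.03 = 13.2.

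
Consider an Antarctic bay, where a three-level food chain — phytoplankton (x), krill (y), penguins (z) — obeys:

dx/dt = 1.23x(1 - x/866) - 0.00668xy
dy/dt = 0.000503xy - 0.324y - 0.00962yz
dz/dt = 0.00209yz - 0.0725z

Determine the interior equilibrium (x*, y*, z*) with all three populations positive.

From dz/dt = 0: 0.00209y* = 0.0725, so y* = 34.7.
From dx/dt = 0: 1.23(1 - x*/866) = 0.00668·34.7, giving x* = 866·(1 - 0.188) = 703.
From dy/dt = 0: 0.000503·703 - 0.324 = 0.00962z*, so z* = 0.0295/0.00962 = 3.07.

x* ≈ 703, y* ≈ 34.7, z* ≈ 3.07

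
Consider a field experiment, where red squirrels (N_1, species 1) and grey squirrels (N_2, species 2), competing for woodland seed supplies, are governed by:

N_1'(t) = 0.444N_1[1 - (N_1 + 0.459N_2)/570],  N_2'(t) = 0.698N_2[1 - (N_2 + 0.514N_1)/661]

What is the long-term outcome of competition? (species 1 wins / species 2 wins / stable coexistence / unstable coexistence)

stable coexistence

Compare the nullcline intercepts: K1/α12 = 570/0.459 = 1240 > K2 = 661; K2/α21 = 661/0.514 = 1290 > K1 = 570.
Since both inequalities hold, each species can invade when rare, so the interior equilibrium is stable.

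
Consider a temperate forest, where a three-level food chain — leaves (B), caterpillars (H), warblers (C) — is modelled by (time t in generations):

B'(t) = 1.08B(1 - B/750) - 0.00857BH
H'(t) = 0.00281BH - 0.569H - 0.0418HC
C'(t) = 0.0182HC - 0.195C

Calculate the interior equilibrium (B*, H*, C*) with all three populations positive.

From dC/dt = 0: 0.0182H* = 0.195, so H* = 10.7.
From dB/dt = 0: 1.08(1 - B*/750) = 0.00857·10.7, giving B* = 750·(1 - 0.085) = 686.
From dH/dt = 0: 0.00281·686 - 0.569 = 0.0418C*, so C* = 1.36/0.0418 = 32.5.

B* ≈ 686, H* ≈ 10.7, C* ≈ 32.5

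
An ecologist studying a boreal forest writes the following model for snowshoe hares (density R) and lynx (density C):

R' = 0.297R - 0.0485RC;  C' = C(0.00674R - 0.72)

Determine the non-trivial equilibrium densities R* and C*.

R* ≈ 107, C* ≈ 6.12

Set dC/dt = 0 with C > 0: 0.00674R - 0.72 = 0, so R* = 0.72/0.00674 = 107.
Set dR/dt = 0 with R > 0: 0.297 - 0.0485C = 0, so C* = 0.297/0.0485 = 6.12.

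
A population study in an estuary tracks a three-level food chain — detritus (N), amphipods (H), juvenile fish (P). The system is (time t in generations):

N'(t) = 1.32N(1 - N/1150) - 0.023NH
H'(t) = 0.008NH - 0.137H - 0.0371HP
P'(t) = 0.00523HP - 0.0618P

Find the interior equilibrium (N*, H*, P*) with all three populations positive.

From dP/dt = 0: 0.00523H* = 0.0618, so H* = 11.8.
From dN/dt = 0: 1.32(1 - N*/1150) = 0.023·11.8, giving N* = 1150·(1 - 0.206) = 913.
From dH/dt = 0: 0.008·913 - 0.137 = 0.0371P*, so P* = 7.17/0.0371 = 193.

N* ≈ 913, H* ≈ 11.8, P* ≈ 193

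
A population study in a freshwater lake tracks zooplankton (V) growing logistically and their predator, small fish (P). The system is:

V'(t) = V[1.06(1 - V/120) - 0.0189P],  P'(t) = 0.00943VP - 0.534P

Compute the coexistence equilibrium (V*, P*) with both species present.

V* ≈ 56.6, P* ≈ 29.6

From dP/dt = 0 with P > 0: 0.00943V* = 0.534, so V* = 56.6.
Substitute into dV/dt = 0: 1.06(1 - 56.6/120) = 0.0189P*.
The bracket is 0.528, giving P* = 0.56/0.0189 = 29.6.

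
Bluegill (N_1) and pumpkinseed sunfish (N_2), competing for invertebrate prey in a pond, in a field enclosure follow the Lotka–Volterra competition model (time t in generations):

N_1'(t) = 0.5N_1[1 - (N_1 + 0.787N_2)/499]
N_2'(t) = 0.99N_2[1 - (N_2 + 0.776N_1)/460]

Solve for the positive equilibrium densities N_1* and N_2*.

N_1* ≈ 352, N_2* ≈ 187

Setting both brackets to zero gives the nullclines N_1 + 0.787N_2 = 499 and 0.776N_1 + N_2 = 460.
Substituting N_2 = 460 - 0.776N_1 into the first: N_1(1 - 0.787·0.776) = 499 - 0.787·460.
So N_1* = 137/0.389 = 352, and then N_2* = 460 - 0.776·352 = 187.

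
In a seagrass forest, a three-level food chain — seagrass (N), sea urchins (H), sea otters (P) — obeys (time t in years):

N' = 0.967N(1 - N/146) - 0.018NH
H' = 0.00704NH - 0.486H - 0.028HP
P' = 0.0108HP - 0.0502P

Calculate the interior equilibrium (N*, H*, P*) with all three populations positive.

N* ≈ 133, H* ≈ 4.65, P* ≈ 16.2

From dP/dt = 0: 0.0108H* = 0.0502, so H* = 4.65.
From dN/dt = 0: 0.967(1 - N*/146) = 0.018·4.65, giving N* = 146·(1 - 0.0865) = 133.
From dH/dt = 0: 0.00704·133 - 0.486 = 0.028P*, so P* = 0.453/0.028 = 16.2.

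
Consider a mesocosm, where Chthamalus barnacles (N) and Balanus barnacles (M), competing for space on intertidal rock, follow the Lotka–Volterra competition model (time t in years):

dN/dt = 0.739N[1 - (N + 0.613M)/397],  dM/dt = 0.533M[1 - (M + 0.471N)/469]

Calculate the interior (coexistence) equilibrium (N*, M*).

N* ≈ 154, M* ≈ 396

Setting both brackets to zero gives the nullclines N + 0.613M = 397 and 0.471N + M = 469.
Substituting M = 469 - 0.471N into the first: N(1 - 0.613·0.471) = 397 - 0.613·469.
So N* = 110/0.711 = 154, and then M* = 469 - 0.471·154 = 396.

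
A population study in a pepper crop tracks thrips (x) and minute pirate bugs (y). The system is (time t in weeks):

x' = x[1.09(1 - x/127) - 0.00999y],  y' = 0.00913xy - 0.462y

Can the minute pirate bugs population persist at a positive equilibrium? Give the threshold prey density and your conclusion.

Threshold x = 50.6; K > 50.6, so yes, the predator persists.

The predator equation gives dy/dt > 0 only when x > 0.462/0.00913 = 50.6.
Without the predator, x → K = 127. Since 127 > 50.6, the predator can invade and persist.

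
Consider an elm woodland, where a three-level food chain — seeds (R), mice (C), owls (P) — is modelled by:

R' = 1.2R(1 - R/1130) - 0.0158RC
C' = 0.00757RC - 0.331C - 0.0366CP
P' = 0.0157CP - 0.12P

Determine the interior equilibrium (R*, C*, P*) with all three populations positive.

From dP/dt = 0: 0.0157C* = 0.12, so C* = 7.64.
From dR/dt = 0: 1.2(1 - R*/1130) = 0.0158·7.64, giving R* = 1130·(1 - 0.101) = 1020.
From dC/dt = 0: 0.00757·1020 - 0.331 = 0.0366P*, so P* = 7.36/0.0366 = 201.

R* ≈ 1020, C* ≈ 7.64, P* ≈ 201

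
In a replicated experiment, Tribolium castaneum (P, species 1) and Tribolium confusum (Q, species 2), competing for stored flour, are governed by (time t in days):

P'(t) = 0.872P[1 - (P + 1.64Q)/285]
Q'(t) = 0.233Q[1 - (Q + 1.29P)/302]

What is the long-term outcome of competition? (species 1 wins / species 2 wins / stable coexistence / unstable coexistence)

unstable coexistence (outcome depends on initial conditions)

Compare the nullcline intercepts: K1/α12 = 285/1.64 = 174 < K2 = 302; K2/α21 = 302/1.29 = 234 < K1 = 285.
Since both are reversed, neither can invade when rare; the interior point is a saddle.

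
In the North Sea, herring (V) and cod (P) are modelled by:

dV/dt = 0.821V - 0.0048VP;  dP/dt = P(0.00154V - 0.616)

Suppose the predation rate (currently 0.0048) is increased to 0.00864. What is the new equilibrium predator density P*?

At the interior fixed point, setting dV/dt = 0 with V > 0 fixes P* = (prey growth rate)/(VP coefficient) — independent of the other coefficients.
With the change, P* = 0.821/0.00864 = 95; it falls from 171.

P* ≈ 95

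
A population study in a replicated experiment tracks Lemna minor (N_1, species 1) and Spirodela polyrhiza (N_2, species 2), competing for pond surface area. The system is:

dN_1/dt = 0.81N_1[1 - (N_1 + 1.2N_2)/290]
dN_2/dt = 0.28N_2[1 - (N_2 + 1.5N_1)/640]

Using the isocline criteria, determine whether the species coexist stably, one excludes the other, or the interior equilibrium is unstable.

species 2 excludes species 1

Compare the nullcline intercepts: K1/α12 = 290/1.2 = 242 < K2 = 640; K2/α21 = 640/1.5 = 427 > K1 = 290.
Since the inequalities point opposite ways, species 2 can invade but species 1 cannot.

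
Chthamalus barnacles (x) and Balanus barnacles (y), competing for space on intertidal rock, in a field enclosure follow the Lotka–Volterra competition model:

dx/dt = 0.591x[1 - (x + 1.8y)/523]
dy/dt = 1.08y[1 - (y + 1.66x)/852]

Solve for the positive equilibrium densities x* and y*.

Setting both brackets to zero gives the nullclines x + 1.8y = 523 and 1.66x + y = 852.
Substituting y = 852 - 1.66x into the first: x(1 - 1.8·1.66) = 523 - 1.8·852.
So x* = -1010/-1.99 = 508, and then y* = 852 - 1.66·508 = 8.14.

x* ≈ 508, y* ≈ 8.14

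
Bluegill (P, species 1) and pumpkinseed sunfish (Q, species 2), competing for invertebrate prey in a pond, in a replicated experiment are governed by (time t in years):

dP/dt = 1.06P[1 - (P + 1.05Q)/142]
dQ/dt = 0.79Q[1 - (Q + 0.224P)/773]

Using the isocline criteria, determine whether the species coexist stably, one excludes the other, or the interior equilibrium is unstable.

Compare the nullcline intercepts: K1/α12 = 142/1.05 = 135 < K2 = 773; K2/α21 = 773/0.224 = 3450 > K1 = 142.
Since the inequalities point opposite ways, species 2 can invade but species 1 cannot.

species 2 excludes species 1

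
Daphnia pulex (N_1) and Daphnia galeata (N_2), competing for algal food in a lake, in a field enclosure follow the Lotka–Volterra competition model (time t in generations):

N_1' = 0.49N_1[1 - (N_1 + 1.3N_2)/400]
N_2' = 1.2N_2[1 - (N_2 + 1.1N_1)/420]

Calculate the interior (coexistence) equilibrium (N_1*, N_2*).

N_1* ≈ 340, N_2* ≈ 46.5

Setting both brackets to zero gives the nullclines N_1 + 1.3N_2 = 400 and 1.1N_1 + N_2 = 420.
Substituting N_2 = 420 - 1.1N_1 into the first: N_1(1 - 1.3·1.1) = 400 - 1.3·420.
So N_1* = -146/-0.43 = 340, and then N_2* = 420 - 1.1·340 = 46.5.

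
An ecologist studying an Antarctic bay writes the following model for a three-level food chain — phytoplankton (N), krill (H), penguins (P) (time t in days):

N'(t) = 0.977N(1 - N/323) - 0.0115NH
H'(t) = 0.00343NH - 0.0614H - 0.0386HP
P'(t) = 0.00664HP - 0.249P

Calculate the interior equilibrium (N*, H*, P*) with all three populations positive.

N* ≈ 180, H* ≈ 37.5, P* ≈ 14.4

From dP/dt = 0: 0.00664H* = 0.249, so H* = 37.5.
From dN/dt = 0: 0.977(1 - N*/323) = 0.0115·37.5, giving N* = 323·(1 - 0.441) = 180.
From dH/dt = 0: 0.00343·180 - 0.0614 = 0.0386P*, so P* = 0.557/0.0386 = 14.4.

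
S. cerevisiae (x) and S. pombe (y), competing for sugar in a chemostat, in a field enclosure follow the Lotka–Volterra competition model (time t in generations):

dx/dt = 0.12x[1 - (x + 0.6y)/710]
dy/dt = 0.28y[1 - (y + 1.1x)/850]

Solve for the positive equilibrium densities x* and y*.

x* ≈ 588, y* ≈ 203

Setting both brackets to zero gives the nullclines x + 0.6y = 710 and 1.1x + y = 850.
Substituting y = 850 - 1.1x into the first: x(1 - 0.6·1.1) = 710 - 0.6·850.
So x* = 200/0.34 = 588, and then y* = 850 - 1.1·588 = 203.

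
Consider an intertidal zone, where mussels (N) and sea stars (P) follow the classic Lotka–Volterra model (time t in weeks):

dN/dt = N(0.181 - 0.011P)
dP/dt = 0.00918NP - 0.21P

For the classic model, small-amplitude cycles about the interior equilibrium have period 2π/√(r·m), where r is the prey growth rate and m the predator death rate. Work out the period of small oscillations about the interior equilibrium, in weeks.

Here r = 0.181 and m = 0.21, so r·m = 0.038.
ω = √0.038 = 0.195 per week, hence T = 2π/ω ≈ 32.2 weeks.

T ≈ 32.2 weeks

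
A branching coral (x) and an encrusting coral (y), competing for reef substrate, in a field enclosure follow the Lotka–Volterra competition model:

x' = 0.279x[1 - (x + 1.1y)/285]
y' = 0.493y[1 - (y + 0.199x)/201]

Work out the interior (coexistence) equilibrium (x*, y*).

Setting both brackets to zero gives the nullclines x + 1.1y = 285 and 0.199x + y = 201.
Substituting y = 201 - 0.199x into the first: x(1 - 1.1·0.199) = 285 - 1.1·201.
So x* = 63.9/0.781 = 81.8, and then y* = 201 - 0.199·81.8 = 185.

x* ≈ 81.8, y* ≈ 185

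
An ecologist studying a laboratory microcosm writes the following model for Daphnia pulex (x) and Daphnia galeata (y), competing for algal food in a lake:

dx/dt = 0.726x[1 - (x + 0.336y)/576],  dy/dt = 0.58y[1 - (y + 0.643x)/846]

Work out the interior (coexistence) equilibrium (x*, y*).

x* ≈ 372, y* ≈ 607

Setting both brackets to zero gives the nullclines x + 0.336y = 576 and 0.643x + y = 846.
Substituting y = 846 - 0.643x into the first: x(1 - 0.336·0.643) = 576 - 0.336·846.
So x* = 292/0.784 = 372, and then y* = 846 - 0.643·372 = 607.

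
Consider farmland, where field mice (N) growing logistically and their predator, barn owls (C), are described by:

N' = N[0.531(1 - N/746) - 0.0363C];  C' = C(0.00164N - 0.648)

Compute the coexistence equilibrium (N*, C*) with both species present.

N* ≈ 395, C* ≈ 6.88

From dC/dt = 0 with C > 0: 0.00164N* = 0.648, so N* = 395.
Substitute into dN/dt = 0: 0.531(1 - 395/746) = 0.0363C*.
The bracket is 0.47, giving C* = 0.25/0.0363 = 6.88.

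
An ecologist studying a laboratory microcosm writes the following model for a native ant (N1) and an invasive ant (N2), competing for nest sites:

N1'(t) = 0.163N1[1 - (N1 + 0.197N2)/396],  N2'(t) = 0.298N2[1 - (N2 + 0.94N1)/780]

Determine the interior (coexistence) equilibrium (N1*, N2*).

Setting both brackets to zero gives the nullclines N1 + 0.197N2 = 396 and 0.94N1 + N2 = 780.
Substituting N2 = 780 - 0.94N1 into the first: N1(1 - 0.197·0.94) = 396 - 0.197·780.
So N1* = 242/0.815 = 297, and then N2* = 780 - 0.94·297 = 500.

N1* ≈ 297, N2* ≈ 500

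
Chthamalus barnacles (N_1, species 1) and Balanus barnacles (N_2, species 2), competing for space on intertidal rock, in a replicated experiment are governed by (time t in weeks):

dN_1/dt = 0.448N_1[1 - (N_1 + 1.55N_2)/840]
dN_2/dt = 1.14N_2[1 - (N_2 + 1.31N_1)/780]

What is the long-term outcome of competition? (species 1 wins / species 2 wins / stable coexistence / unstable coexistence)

unstable coexistence (outcome depends on initial conditions)

Compare the nullcline intercepts: K1/α12 = 840/1.55 = 542 < K2 = 780; K2/α21 = 780/1.31 = 595 < K1 = 840.
Since both are reversed, neither can invade when rare; the interior point is a saddle.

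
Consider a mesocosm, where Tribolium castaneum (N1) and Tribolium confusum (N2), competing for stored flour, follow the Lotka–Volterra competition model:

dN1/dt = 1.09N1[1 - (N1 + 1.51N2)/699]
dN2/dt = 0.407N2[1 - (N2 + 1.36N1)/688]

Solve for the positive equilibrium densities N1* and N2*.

Setting both brackets to zero gives the nullclines N1 + 1.51N2 = 699 and 1.36N1 + N2 = 688.
Substituting N2 = 688 - 1.36N1 into the first: N1(1 - 1.51·1.36) = 699 - 1.51·688.
So N1* = -340/-1.05 = 323, and then N2* = 688 - 1.36·323 = 249.

N1* ≈ 323, N2* ≈ 249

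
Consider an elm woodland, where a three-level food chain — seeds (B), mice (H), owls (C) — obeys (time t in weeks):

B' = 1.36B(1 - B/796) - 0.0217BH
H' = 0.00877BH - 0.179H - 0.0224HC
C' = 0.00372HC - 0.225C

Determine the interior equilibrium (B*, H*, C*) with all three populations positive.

B* ≈ 27.8, H* ≈ 60.5, C* ≈ 2.89

From dC/dt = 0: 0.00372H* = 0.225, so H* = 60.5.
From dB/dt = 0: 1.36(1 - B*/796) = 0.0217·60.5, giving B* = 796·(1 - 0.965) = 27.8.
From dH/dt = 0: 0.00877·27.8 - 0.179 = 0.0224C*, so C* = 0.0648/0.0224 = 2.89.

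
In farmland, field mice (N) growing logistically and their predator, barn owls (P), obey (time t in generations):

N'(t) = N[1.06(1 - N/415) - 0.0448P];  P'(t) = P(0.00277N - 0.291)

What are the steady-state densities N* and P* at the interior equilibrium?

From dP/dt = 0 with P > 0: 0.00277N* = 0.291, so N* = 105.
Substitute into dN/dt = 0: 1.06(1 - 105/415) = 0.0448P*.
The bracket is 0.747, giving P* = 0.792/0.0448 = 17.7.

N* ≈ 105, P* ≈ 17.7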